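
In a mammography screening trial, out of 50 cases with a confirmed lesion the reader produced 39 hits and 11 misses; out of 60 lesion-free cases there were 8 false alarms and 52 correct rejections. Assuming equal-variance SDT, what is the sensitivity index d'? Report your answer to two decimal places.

d' = 1.88

H = 39/50 = 0.7800
FA = 8/60 = 0.1333
Φ⁻¹(H) = Φ⁻¹(0.7800) = 0.7722
Φ⁻¹(FA) = Φ⁻¹(0.1333) = -1.1109
d' = z(H) − z(FA) = 0.7722 − (-1.1109) = 1.8831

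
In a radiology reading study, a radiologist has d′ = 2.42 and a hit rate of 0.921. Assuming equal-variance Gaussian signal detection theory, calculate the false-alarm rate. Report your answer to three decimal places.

z(hit rate) = z(0.921) = 1.4118
z(FA) = z(H) − d' = 1.4118 − 2.42 = -1.0082
false-alarm rate = Φ(-1.0082) = 0.1567

false-alarm rate = 0.157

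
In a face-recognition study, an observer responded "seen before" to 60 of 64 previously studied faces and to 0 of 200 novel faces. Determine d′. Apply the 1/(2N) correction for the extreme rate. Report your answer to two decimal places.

d′ = 4.34

The false-alarm rate is 0/200 = 0, so apply the 1/(2N) correction: FA → 1/(2·200) = 0.00250.
z(H) = z(0.93750) = 1.534
z(FA) = z(0.00250) = -2.807
d' = 1.534 − (-2.807) = 4.341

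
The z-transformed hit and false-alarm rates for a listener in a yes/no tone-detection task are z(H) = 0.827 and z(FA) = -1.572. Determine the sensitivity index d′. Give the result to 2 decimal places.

d′ = 2.40

d' = z(H) − z(FA) = 0.827 − (-1.572) = 2.399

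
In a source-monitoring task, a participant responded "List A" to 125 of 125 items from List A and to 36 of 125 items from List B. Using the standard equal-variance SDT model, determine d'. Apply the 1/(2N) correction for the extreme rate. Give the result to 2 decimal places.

d' = 3.21

The hit rate is 125/125 = 1, so apply the 1/(2N) correction: H → 1 − 1/(2·125) = 0.99600.
z(H) = z(0.99600) = 2.652
z(FA) = z(0.28800) = -0.559
d' = 2.652 − (-0.559) = 3.211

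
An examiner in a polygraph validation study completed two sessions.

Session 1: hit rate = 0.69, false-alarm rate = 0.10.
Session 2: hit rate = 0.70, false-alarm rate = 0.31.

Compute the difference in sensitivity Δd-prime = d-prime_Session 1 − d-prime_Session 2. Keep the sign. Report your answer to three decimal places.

Session 1: z(0.69) = 0.4959, z(0.10) = -1.2816, d' = 1.7775
Session 2: z(0.70) = 0.5244, z(0.31) = -0.4959, d' = 1.0203
Δd' = d'_Session 1 − d'_Session 2 = 1.7775 − 1.0203 = 0.7572
Session 1 has the higher sensitivity.

Δd-prime = 0.757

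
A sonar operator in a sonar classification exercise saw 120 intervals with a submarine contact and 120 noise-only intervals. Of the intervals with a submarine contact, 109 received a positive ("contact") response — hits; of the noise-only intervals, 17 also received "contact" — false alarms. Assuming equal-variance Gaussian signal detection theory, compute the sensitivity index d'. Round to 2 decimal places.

d' = 2.40

H = 109/120 = 0.9083
FA = 17/120 = 0.1417
z(H) = 1.3304
z(FA) = -1.0727
d' = z(H) − z(FA) = 1.3304 − (-1.0727) = 2.4031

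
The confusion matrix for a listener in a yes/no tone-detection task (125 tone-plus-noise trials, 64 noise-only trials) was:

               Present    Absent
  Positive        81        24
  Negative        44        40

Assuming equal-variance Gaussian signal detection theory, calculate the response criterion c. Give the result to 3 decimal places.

H = 81/125 = 0.6480
FA = 24/64 = 0.3750
Φ⁻¹(H) = Φ⁻¹(0.6480) = 0.3799
Φ⁻¹(FA) = Φ⁻¹(0.3750) = -0.3186
c = −½·[z(H) + z(FA)] = −0.5 × (0.3799 + (-0.3186)) = -0.03065

c = -0.031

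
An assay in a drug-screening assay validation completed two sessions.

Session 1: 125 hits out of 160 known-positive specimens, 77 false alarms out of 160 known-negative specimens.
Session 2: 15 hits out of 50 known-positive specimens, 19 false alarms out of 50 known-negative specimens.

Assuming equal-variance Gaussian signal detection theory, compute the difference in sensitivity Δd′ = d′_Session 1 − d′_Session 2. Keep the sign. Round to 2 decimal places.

Session 1: z(0.7812) = 0.776, z(0.4813) = -0.047, d' = 0.823
Session 2: z(0.3000) = -0.524, z(0.3800) = -0.305, d' = -0.219
Δd' = d'_Session 1 − d'_Session 2 = 0.823 − (-0.219) = 1.042
Session 1 has the higher sensitivity.

Δd′ = 1.04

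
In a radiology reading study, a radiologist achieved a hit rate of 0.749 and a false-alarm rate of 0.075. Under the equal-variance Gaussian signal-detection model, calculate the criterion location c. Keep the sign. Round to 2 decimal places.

z(H) = 0.671
z(FA) = -1.440
c = −½·[z(H) + z(FA)] = −0.5 × (0.671 + (-1.440)) = 0.3845
c > 0: the radiologist has a conservative response bias.

c = 0.38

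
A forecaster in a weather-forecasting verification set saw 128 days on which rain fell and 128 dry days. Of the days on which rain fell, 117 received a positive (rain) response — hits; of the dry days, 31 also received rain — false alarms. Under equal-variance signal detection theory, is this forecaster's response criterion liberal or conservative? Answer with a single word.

z(H) = 1.366, z(FA) = -0.699
c = −½·(z(H) + z(FA)) = -0.3335
c < 0 → liberal criterion (biased toward responding “yes”).

liberal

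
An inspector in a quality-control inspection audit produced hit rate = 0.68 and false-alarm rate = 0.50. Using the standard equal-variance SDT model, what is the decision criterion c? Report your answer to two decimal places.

c = -0.23

z(H) = z(0.68) = 0.468
z(FA) = z(0.50) = 0.000
c = −½·[z(H) + z(FA)] = −0.5 × (0.468 + 0.000) = -0.234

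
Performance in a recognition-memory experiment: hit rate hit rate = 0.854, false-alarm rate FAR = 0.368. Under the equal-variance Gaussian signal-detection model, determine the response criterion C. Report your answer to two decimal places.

C = -0.36

Φ⁻¹(H) = 1.0537
Φ⁻¹(FA) = -0.3372
c = −½·[z(H) + z(FA)] = −0.5 × (1.0537 + (-0.3372)) = -0.35825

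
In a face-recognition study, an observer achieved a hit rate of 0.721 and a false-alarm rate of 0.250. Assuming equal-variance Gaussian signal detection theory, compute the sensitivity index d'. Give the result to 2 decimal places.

z(H) = 0.5858
z(FA) = -0.6745
d' = z(H) − z(FA) = 0.5858 − (-0.6745) = 1.2603

d' = 1.26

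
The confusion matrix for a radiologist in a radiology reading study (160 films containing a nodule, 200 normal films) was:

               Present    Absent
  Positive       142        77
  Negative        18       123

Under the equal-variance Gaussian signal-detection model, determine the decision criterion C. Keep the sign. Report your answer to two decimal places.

C = -0.46

H = 142/160 = 0.8875
FA = 77/200 = 0.3850
z(H) = 1.2133
z(FA) = -0.2924
c = −½·[z(H) + z(FA)] = −0.5 × (1.2133 + (-0.2924)) = -0.46045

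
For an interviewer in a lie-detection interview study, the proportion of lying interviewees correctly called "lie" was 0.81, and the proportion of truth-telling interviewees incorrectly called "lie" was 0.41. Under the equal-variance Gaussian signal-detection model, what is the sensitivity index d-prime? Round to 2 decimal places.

d-prime = 1.11

Φ⁻¹(H) = Φ⁻¹(0.81) = 0.878
Φ⁻¹(FA) = Φ⁻¹(0.41) = -0.228
d' = z(H) − z(FA) = 0.878 − (-0.228) = 1.106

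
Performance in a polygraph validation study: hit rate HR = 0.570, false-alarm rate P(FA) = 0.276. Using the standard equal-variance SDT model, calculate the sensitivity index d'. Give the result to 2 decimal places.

d' = 0.77

z(H) = z(0.570) = 0.1764
z(FA) = z(0.276) = -0.5948
d' = z(H) − z(FA) = 0.1764 − (-0.5948) = 0.7712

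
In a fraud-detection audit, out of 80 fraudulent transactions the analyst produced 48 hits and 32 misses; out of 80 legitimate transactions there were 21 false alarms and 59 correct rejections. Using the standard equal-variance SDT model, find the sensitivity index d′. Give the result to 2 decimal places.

d′ = 0.89

H = 48/80 = 0.6000
FA = 21/80 = 0.2625
z(H) = z(0.6000) = 0.2533
z(FA) = z(0.2625) = -0.6357
d' = z(H) − z(FA) = 0.2533 − (-0.6357) = 0.8890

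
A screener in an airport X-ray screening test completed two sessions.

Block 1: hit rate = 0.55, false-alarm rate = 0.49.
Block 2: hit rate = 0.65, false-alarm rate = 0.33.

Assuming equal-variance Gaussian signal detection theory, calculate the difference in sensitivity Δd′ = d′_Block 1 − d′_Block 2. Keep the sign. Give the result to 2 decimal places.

Δd′ = -0.67

Block 1: z(0.55) = 0.126, z(0.49) = -0.025, d' = 0.151
Block 2: z(0.65) = 0.385, z(0.33) = -0.440, d' = 0.825
Δd' = d'_Block 1 − d'_Block 2 = 0.151 − 0.825 = -0.674
Block 2 has the higher sensitivity.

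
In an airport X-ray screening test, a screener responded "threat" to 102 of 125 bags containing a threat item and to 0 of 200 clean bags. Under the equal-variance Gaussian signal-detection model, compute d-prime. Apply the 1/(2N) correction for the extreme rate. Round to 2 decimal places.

The false-alarm rate is 0/200 = 0, so apply the 1/(2N) correction: FA → 1/(2·200) = 0.00250.
z(H) = z(0.81600) = 0.900
z(FA) = z(0.00250) = -2.807
d' = 0.900 − (-2.807) = 3.707

d-prime = 3.71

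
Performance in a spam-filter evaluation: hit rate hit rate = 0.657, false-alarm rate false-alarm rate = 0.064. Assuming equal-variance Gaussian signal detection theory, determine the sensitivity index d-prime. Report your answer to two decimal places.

d-prime = 1.93

z(H) = z(0.657) = 0.4043
z(FA) = z(0.064) = -1.5220
d' = z(H) − z(FA) = 0.4043 − (-1.5220) = 1.9263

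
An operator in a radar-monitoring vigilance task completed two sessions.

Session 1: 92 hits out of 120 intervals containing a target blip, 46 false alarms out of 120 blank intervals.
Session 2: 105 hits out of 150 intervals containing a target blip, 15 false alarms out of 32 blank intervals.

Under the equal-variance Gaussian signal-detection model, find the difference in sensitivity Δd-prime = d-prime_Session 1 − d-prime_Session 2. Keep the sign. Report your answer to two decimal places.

Session 1: z(0.7667) = 0.728, z(0.3833) = -0.297, d' = 1.025
Session 2: z(0.7000) = 0.524, z(0.4688) = -0.078, d' = 0.602
Δd' = d'_Session 1 − d'_Session 2 = 1.025 − 0.602 = 0.423
Session 1 has the higher sensitivity.

Δd-prime = 0.42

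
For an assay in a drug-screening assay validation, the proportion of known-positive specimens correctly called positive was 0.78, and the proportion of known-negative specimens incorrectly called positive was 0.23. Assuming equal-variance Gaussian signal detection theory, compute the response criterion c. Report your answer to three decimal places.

Φ⁻¹(H) = Φ⁻¹(0.78) = 0.7722
Φ⁻¹(FA) = Φ⁻¹(0.23) = -0.7388
c = −½·[z(H) + z(FA)] = −0.5 × (0.7722 + (-0.7388)) = -0.0167
c < 0: the assay has a liberal response bias.

c = -0.017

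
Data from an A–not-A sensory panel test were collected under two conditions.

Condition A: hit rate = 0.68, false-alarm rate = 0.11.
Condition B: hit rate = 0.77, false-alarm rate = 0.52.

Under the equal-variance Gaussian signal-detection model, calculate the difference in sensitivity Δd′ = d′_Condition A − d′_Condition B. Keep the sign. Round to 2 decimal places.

Condition A: z(0.68) = 0.468, z(0.11) = -1.227, d' = 1.695
Condition B: z(0.77) = 0.739, z(0.52) = 0.050, d' = 0.689
Δd' = d'_Condition A − d'_Condition B = 1.695 − 0.689 = 1.006
Condition A has the higher sensitivity.

Δd′ = 1.01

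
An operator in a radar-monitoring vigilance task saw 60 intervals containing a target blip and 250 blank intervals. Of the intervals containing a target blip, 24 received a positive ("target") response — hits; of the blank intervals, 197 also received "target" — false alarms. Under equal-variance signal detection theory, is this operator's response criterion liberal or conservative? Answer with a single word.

liberal

z(H) = -0.253, z(FA) = 0.800
c = −½·(z(H) + z(FA)) = -0.2735
c < 0 → liberal criterion (biased toward responding “yes”).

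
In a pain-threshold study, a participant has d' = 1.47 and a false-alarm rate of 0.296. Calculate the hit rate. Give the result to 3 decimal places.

hit rate = 0.825

z(false-alarm rate) = z(0.296) = -0.5359
z(H) = z(FA) + d' = -0.5359 + 1.47 = 0.9341
hit rate = Φ(0.9341) = 0.8249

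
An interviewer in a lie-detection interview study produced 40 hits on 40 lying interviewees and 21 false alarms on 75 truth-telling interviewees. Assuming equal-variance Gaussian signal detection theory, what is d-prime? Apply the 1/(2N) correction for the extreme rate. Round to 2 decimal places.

d-prime = 2.82

The hit rate is 40/40 = 1, so apply the 1/(2N) correction: H → 1 − 1/(2·40) = 0.98750.
z(H) = z(0.98750) = 2.241
z(FA) = z(0.28000) = -0.583
d' = 2.241 − (-0.583) = 2.824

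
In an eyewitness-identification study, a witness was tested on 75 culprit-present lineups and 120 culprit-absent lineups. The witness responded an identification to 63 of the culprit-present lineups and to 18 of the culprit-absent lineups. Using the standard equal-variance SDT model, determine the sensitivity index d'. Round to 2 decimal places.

H = 63/75 = 0.8400
FA = 18/120 = 0.1500
z(H) = z(0.8400) = 0.9945
z(FA) = z(0.1500) = -1.0364
d' = z(H) − z(FA) = 0.9945 − (-1.0364) = 2.0309

d' = 2.03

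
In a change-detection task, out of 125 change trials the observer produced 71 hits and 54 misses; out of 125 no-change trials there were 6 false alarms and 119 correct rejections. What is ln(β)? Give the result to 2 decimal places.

ln β = 1.37

H = 71/125 = 0.5680
FA = 6/125 = 0.0480
z(H) = 0.171
z(FA) = -1.665
ln β = −½·[z(H)² − z(FA)²] = −0.5 × (0.029 − 2.772) = 1.3715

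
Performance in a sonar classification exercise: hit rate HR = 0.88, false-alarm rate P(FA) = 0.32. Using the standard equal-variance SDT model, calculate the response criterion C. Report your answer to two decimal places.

z(H) = z(0.88) = 1.175
z(FA) = z(0.32) = -0.468
c = −½·[z(H) + z(FA)] = −0.5 × (1.175 + (-0.468)) = -0.3535
c < 0: the sonar operator has a liberal response bias.

C = -0.35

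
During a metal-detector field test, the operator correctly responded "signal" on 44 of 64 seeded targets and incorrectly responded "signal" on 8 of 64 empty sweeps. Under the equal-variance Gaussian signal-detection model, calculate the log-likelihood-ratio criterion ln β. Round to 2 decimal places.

ln β = 0.54

H = 44/64 = 0.6875
FA = 8/64 = 0.1250
z(0.6875) = 0.489, z(0.1250) = -1.150
ln β = −½·[z(H)² − z(FA)²] = −0.5 × (0.239 − 1.323) = 0.542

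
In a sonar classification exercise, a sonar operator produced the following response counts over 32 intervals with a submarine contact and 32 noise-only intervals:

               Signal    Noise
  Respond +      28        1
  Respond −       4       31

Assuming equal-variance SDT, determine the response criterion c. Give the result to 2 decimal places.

H = 28/32 = 0.8750
FA = 1/32 = 0.0312
Φ⁻¹(0.8750) = 1.1503, Φ⁻¹(0.0312) = -1.8634
c = −½·[z(H) + z(FA)] = −0.5 × (1.1503 + (-1.8634)) = 0.35655

c = 0.36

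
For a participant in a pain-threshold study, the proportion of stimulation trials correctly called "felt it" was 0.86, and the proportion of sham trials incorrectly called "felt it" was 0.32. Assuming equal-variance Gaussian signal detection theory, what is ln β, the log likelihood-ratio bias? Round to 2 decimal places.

z(H) = z(0.86) = 1.080
z(FA) = z(0.32) = -0.468
ln β = −½·[z(H)² − z(FA)²] = −0.5 × (1.166 − 0.219) = -0.4735

ln β = -0.47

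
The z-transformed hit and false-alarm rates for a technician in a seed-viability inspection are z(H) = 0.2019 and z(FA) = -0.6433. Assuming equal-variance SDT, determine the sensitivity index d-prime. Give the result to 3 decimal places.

d-prime = 0.845

d' = z(H) − z(FA) = 0.2019 − (-0.6433) = 0.8452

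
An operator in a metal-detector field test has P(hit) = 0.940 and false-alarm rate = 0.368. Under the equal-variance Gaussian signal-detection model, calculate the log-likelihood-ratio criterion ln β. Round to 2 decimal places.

ln β = -1.15

Φ⁻¹(0.940) = 1.555, Φ⁻¹(0.368) = -0.337
ln β = −½·[z(H)² − z(FA)²] = −0.5 × (2.418 − 0.114) = -1.152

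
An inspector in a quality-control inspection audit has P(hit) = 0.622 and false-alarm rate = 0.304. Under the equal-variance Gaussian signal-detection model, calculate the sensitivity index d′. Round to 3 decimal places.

d′ = 0.824

Φ⁻¹(H) = Φ⁻¹(0.622) = 0.3107
Φ⁻¹(FA) = Φ⁻¹(0.304) = -0.5129
d' = z(H) − z(FA) = 0.3107 − (-0.5129) = 0.8236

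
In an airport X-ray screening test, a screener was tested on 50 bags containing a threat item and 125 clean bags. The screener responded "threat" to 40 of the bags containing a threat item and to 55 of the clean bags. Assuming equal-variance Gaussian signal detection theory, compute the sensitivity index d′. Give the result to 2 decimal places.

d′ = 0.99

H = 40/50 = 0.8000
FA = 55/125 = 0.4400
z(H) = z(0.8000) = 0.842
z(FA) = z(0.4400) = -0.151
d' = z(H) − z(FA) = 0.842 − (-0.151) = 0.993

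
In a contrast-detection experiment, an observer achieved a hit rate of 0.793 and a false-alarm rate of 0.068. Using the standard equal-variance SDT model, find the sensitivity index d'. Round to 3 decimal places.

d' = 2.308

z(H) = 0.8169
z(FA) = -1.4909
d' = z(H) − z(FA) = 0.8169 − (-1.4909) = 2.3078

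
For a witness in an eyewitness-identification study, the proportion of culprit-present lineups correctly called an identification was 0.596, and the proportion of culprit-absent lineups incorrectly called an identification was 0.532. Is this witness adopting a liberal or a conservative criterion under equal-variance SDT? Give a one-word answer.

z(H) = 0.243, z(FA) = 0.080
c = −½·(z(H) + z(FA)) = -0.1615
c < 0 → liberal criterion (biased toward responding “yes”).

liberal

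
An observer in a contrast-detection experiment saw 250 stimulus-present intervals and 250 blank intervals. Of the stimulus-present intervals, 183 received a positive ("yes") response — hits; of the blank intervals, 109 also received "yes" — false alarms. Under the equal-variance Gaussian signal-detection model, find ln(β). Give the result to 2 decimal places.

ln β = -0.18

H = 183/250 = 0.7320
FA = 109/250 = 0.4360
z(H) = z(0.7320) = 0.619
z(FA) = z(0.4360) = -0.161
ln β = −½·[z(H)² − z(FA)²] = −0.5 × (0.383 − 0.026) = -0.1785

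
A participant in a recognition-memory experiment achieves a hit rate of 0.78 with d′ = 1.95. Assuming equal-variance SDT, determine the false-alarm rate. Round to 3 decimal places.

false-alarm rate = 0.119

z(hit rate) = z(0.78) = 0.7722
z(FA) = z(H) − d' = 0.7722 − 1.95 = -1.1778
false-alarm rate = Φ(-1.1778) = 0.1194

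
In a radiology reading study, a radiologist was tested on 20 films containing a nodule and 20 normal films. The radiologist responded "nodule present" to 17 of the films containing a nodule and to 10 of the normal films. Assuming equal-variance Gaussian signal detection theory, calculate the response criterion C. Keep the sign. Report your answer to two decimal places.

C = -0.52

H = 17/20 = 0.8500
FA = 10/20 = 0.5000
z(H) = 1.0364
z(FA) = 0.0000
c = −½·[z(H) + z(FA)] = −0.5 × (1.0364 + 0.0000) = -0.5182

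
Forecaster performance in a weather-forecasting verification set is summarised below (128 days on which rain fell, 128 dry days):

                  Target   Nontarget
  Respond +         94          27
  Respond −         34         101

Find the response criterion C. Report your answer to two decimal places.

H = 94/128 = 0.7344
FA = 27/128 = 0.2109
z(H) = z(0.7344) = 0.6262
z(FA) = z(0.2109) = -0.8033
c = −½·[z(H) + z(FA)] = −0.5 × (0.6262 + (-0.8033)) = 0.08855

C = 0.09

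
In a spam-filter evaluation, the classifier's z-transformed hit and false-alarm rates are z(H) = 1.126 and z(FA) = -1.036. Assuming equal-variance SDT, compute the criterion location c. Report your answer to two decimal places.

c = -0.05

c = −½·[z(H) + z(FA)] = −½·(1.126 + (-1.036)) = -0.045
c < 0: the classifier has a liberal response bias.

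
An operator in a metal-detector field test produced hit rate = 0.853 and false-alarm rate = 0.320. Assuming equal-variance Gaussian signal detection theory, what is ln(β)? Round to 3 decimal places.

ln β = -0.441

z(0.853) = 1.0494, z(0.320) = -0.4677
ln β = −½·[z(H)² − z(FA)²] = −0.5 × (1.1012 − 0.2187) = -0.44125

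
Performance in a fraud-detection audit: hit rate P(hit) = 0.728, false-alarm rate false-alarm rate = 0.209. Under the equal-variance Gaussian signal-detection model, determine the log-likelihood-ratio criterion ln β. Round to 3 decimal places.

z(H) = 0.6068
z(FA) = -0.8099
ln β = −½·[z(H)² − z(FA)²] = −0.5 × (0.3682 − 0.6559) = 0.14385

ln β = 0.144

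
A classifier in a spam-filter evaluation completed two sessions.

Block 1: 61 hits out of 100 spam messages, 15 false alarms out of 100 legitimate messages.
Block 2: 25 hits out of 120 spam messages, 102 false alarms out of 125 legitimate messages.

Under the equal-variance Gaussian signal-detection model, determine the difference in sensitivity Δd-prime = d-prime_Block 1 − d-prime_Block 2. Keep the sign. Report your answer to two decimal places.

Block 1: z(0.6100) = 0.279, z(0.1500) = -1.036, d' = 1.315
Block 2: z(0.2083) = -0.812, z(0.8160) = 0.900, d' = -1.712
Δd' = d'_Block 1 − d'_Block 2 = 1.315 − (-1.712) = 3.027
Block 1 has the higher sensitivity.

Δd-prime = 3.03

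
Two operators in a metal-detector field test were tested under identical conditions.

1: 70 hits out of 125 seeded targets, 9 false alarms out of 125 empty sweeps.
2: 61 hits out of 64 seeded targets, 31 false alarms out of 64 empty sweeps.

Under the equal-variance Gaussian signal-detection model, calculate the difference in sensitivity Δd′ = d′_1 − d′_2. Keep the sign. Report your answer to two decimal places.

Δd′ = -0.10

1: z(0.5600) = 0.151, z(0.0720) = -1.461, d' = 1.612
2: z(0.9531) = 1.676, z(0.4844) = -0.039, d' = 1.715
Δd' = d'_1 − d'_2 = 1.612 − 1.715 = -0.103
2 has the higher sensitivity.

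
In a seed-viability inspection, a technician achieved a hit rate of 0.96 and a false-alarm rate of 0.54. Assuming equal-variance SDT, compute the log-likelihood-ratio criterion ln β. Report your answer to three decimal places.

z(H) = 1.7507
z(FA) = 0.1004
ln β = −½·[z(H)² − z(FA)²] = −0.5 × (3.0650 − 0.0101) = -1.52745

ln β = -1.527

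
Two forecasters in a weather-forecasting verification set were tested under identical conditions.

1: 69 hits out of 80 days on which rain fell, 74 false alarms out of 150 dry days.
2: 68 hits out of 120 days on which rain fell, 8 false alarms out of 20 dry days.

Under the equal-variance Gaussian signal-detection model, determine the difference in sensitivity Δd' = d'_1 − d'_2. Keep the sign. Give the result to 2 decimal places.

Δd' = 0.69

1: z(0.8625) = 1.092, z(0.4933) = -0.017, d' = 1.109
2: z(0.5667) = 0.168, z(0.4000) = -0.253, d' = 0.421
Δd' = d'_1 − d'_2 = 1.109 − 0.421 = 0.688
1 has the higher sensitivity.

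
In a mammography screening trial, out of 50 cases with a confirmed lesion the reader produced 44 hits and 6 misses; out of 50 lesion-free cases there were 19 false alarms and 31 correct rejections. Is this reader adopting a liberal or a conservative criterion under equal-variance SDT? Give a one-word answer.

liberal

z(H) = 1.175, z(FA) = -0.305
c = −½·(z(H) + z(FA)) = -0.435
c < 0 → liberal criterion (biased toward responding “yes”).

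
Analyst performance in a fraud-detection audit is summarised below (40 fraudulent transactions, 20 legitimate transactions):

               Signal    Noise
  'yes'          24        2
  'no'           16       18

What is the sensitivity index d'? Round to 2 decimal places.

d' = 1.53

H = 24/40 = 0.6000
FA = 2/20 = 0.1000
z(0.6000) = 0.2533, z(0.1000) = -1.2816
d' = z(H) − z(FA) = 0.2533 − (-1.2816) = 1.5349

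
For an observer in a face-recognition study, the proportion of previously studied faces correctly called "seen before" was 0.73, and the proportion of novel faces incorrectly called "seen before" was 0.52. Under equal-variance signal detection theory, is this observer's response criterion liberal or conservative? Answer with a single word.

z(H) = 0.613, z(FA) = 0.050
c = −½·(z(H) + z(FA)) = -0.3315
c < 0 → liberal criterion (biased toward responding “yes”).

liberal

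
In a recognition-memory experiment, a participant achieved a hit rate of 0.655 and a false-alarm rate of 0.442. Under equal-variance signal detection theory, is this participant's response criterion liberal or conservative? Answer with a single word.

z(H) = 0.399, z(FA) = -0.146
c = −½·(z(H) + z(FA)) = -0.1265
c < 0 → liberal criterion (biased toward responding “yes”).

liberal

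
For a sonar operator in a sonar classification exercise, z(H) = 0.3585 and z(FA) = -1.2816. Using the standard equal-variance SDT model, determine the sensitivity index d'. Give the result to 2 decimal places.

d' = 1.64

d' = z(H) − z(FA) = 0.3585 − (-1.2816) = 1.6401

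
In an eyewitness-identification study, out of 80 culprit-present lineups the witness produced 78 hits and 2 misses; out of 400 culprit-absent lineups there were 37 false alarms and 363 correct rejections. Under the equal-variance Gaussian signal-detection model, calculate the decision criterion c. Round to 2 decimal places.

c = -0.32

H = 78/80 = 0.9750
FA = 37/400 = 0.0925
z(H) = z(0.9750) = 1.9600
z(FA) = z(0.0925) = -1.3255
c = −½·[z(H) + z(FA)] = −0.5 × (1.9600 + (-1.3255)) = -0.31725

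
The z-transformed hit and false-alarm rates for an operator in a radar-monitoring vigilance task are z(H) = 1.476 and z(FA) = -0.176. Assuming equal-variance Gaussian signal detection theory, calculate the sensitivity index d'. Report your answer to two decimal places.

d' = z(H) − z(FA) = 1.476 − (-0.176) = 1.652

d' = 1.65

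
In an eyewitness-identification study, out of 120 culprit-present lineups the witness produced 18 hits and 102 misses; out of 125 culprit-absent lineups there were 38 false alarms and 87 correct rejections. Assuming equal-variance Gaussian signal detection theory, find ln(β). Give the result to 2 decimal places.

H = 18/120 = 0.1500
FA = 38/125 = 0.3040
Φ⁻¹(H) = Φ⁻¹(0.1500) = -1.036
Φ⁻¹(FA) = Φ⁻¹(0.3040) = -0.513
ln β = −½·[z(H)² − z(FA)²] = −0.5 × (1.073 − 0.263) = -0.405

ln β = -0.41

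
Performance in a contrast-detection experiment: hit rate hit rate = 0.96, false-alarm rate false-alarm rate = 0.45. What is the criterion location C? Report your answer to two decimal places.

z(0.96) = 1.7507, z(0.45) = -0.1257
c = −½·[z(H) + z(FA)] = −0.5 × (1.7507 + (-0.1257)) = -0.8125

C = -0.81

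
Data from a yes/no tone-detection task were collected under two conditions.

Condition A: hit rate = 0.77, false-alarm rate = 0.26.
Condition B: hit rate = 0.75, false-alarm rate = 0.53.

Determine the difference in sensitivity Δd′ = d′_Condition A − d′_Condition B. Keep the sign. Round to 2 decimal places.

Δd′ = 0.78

Condition A: z(0.77) = 0.739, z(0.26) = -0.643, d' = 1.382
Condition B: z(0.75) = 0.674, z(0.53) = 0.075, d' = 0.599
Δd' = d'_Condition A − d'_Condition B = 1.382 − 0.599 = 0.783
Condition A has the higher sensitivity.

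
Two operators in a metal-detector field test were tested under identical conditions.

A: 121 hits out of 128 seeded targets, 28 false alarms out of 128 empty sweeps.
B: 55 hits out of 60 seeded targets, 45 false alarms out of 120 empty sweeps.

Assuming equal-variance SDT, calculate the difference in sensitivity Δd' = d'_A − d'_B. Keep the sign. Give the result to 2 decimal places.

Δd' = 0.68

A: z(0.9453) = 1.601, z(0.2188) = -0.776, d' = 2.377
B: z(0.9167) = 1.383, z(0.3750) = -0.319, d' = 1.702
Δd' = d'_A − d'_B = 2.377 − 1.702 = 0.675
A has the higher sensitivity.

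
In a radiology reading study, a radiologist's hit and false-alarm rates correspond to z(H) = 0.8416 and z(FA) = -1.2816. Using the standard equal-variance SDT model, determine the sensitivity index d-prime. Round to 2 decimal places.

d' = z(H) − z(FA) = 0.8416 − (-1.2816) = 2.1232

d-prime = 2.12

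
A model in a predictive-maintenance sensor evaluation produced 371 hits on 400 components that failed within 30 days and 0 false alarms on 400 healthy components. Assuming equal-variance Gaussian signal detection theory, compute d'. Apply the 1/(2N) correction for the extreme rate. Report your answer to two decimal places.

d' = 4.48

The false-alarm rate is 0/400 = 0, so apply the 1/(2N) correction: FA → 1/(2·400) = 0.00125.
z(H) = z(0.92750) = 1.457
z(FA) = z(0.00125) = -3.023
d' = 1.457 − (-3.023) = 4.480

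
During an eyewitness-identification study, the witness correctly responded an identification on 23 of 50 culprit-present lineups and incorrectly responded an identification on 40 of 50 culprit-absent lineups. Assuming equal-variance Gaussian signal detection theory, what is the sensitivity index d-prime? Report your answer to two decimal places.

H = 23/50 = 0.4600
FA = 40/50 = 0.8000
z(H) = -0.100
z(FA) = 0.842
d' = z(H) − z(FA) = -0.100 − 0.842 = -0.942

d-prime = -0.94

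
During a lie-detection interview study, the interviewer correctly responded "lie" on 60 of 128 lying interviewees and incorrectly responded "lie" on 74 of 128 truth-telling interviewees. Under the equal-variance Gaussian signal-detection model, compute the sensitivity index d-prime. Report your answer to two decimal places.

H = 60/128 = 0.4688
FA = 74/128 = 0.5781
z(H) = z(0.4688) = -0.0783
z(FA) = z(0.5781) = 0.1970
d' = z(H) − z(FA) = -0.0783 − 0.1970 = -0.2753

d-prime = -0.28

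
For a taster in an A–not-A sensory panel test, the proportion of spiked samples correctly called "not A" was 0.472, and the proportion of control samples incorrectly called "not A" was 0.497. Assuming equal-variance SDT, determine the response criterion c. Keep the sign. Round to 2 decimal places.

c = 0.04

z(H) = -0.070
z(FA) = -0.008
c = −½·[z(H) + z(FA)] = −0.5 × (-0.070 + (-0.008)) = 0.039
c > 0: the taster has a conservative response bias.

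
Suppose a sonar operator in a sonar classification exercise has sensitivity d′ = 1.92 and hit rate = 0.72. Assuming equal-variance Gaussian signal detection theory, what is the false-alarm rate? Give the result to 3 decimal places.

z(hit rate) = z(0.72) = 0.5828
z(FA) = z(H) − d' = 0.5828 − 1.92 = -1.3372
false-alarm rate = Φ(-1.3372) = 0.0906

false-alarm rate = 0.091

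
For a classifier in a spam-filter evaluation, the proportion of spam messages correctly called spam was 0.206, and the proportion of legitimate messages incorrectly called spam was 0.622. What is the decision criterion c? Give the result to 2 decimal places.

c = 0.25

z(0.206) = -0.8204, z(0.622) = 0.3107
c = −½·[z(H) + z(FA)] = −0.5 × (-0.8204 + 0.3107) = 0.25485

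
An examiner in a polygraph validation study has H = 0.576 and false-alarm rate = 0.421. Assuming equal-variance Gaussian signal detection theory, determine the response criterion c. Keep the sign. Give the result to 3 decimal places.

z(H) = 0.1917
z(FA) = -0.1993
c = −½·[z(H) + z(FA)] = −0.5 × (0.1917 + (-0.1993)) = 0.0038

c = 0.004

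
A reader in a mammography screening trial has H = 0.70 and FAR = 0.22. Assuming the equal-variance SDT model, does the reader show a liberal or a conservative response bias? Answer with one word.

conservative

z(H) = 0.524, z(FA) = -0.772
c = −½·(z(H) + z(FA)) = 0.124
c > 0 → conservative criterion (biased toward responding “no”).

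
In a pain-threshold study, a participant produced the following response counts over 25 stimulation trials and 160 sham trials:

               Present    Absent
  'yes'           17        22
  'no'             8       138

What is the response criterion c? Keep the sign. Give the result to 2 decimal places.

H = 17/25 = 0.6800
FA = 22/160 = 0.1375
z(0.6800) = 0.4677, z(0.1375) = -1.0916
c = −½·[z(H) + z(FA)] = −0.5 × (0.4677 + (-1.0916)) = 0.31195
c > 0: the participant has a conservative response bias.

c = 0.31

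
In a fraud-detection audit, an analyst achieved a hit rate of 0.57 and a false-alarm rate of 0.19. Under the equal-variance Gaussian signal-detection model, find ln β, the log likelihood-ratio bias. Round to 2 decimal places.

z(H) = z(0.57) = 0.176
z(FA) = z(0.19) = -0.878
ln β = −½·[z(H)² − z(FA)²] = −0.5 × (0.031 − 0.771) = 0.370

ln β = 0.37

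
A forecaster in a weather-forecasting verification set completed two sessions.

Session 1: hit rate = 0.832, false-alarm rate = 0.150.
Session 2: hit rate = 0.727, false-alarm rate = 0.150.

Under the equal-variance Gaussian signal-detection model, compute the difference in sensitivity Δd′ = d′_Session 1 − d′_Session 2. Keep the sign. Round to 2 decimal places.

Δd′ = 0.36

Session 1: z(0.832) = 0.962, z(0.150) = -1.036, d' = 1.998
Session 2: z(0.727) = 0.604, z(0.150) = -1.036, d' = 1.640
Δd' = d'_Session 1 − d'_Session 2 = 1.998 − 1.640 = 0.358
Session 1 has the higher sensitivity.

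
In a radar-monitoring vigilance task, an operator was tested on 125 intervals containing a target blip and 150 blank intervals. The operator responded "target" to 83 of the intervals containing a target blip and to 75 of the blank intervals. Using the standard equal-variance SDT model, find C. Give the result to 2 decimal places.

C = -0.21

H = 83/125 = 0.6640
FA = 75/150 = 0.5000
z(H) = z(0.6640) = 0.4234
z(FA) = z(0.5000) = 0.0000
c = −½·[z(H) + z(FA)] = −0.5 × (0.4234 + 0.0000) = -0.2117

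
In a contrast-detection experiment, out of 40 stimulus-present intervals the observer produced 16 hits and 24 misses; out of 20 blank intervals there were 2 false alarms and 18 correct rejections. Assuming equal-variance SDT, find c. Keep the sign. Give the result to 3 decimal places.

H = 16/40 = 0.4000
FA = 2/20 = 0.1000
z(H) = -0.2533
z(FA) = -1.2816
c = −½·[z(H) + z(FA)] = −0.5 × (-0.2533 + (-1.2816)) = 0.76745
c > 0: the observer has a conservative response bias.

c = 0.767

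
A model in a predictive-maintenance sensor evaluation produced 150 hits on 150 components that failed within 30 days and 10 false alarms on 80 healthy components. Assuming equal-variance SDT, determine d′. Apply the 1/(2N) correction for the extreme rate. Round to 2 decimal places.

The hit rate is 150/150 = 1, so apply the 1/(2N) correction: H → 1 − 1/(2·150) = 0.99667.
z(H) = z(0.99667) = 2.713
z(FA) = z(0.12500) = -1.150
d' = 2.713 − (-1.150) = 3.863

d′ = 3.86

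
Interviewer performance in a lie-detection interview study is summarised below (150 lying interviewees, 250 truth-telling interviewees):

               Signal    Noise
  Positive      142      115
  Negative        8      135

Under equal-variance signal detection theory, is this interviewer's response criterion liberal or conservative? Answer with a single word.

liberal

z(H) = 1.613, z(FA) = -0.100
c = −½·(z(H) + z(FA)) = -0.7565
c < 0 → liberal criterion (biased toward responding “yes”).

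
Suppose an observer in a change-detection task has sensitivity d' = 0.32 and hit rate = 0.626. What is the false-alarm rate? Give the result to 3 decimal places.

false-alarm rate = 0.501

z(hit rate) = z(0.626) = 0.3213
z(FA) = z(H) − d' = 0.3213 − 0.32 = 0.0013
false-alarm rate = Φ(0.0013) = 0.5005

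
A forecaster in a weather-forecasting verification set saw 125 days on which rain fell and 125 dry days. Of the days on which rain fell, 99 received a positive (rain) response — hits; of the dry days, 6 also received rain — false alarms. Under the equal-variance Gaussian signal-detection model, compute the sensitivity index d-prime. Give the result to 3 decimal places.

H = 99/125 = 0.7920
FA = 6/125 = 0.0480
Φ⁻¹(H) = 0.8134
Φ⁻¹(FA) = -1.6646
d' = z(H) − z(FA) = 0.8134 − (-1.6646) = 2.4780

d-prime = 2.478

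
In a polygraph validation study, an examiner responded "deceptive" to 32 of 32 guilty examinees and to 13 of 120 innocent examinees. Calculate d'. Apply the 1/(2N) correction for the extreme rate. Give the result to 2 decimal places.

The hit rate is 32/32 = 1, so apply the 1/(2N) correction: H → 1 − 1/(2·32) = 0.98438.
z(H) = z(0.98438) = 2.154
z(FA) = z(0.10833) = -1.235
d' = 2.154 − (-1.235) = 3.389

d' = 3.39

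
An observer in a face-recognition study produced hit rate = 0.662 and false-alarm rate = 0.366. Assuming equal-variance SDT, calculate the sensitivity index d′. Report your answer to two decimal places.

Φ⁻¹(H) = Φ⁻¹(0.662) = 0.4179
Φ⁻¹(FA) = Φ⁻¹(0.366) = -0.3425
d' = z(H) − z(FA) = 0.4179 − (-0.3425) = 0.7604

d′ = 0.76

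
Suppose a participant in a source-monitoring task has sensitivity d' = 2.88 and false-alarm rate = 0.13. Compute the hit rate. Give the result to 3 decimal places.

hit rate = 0.960

z(false-alarm rate) = z(0.13) = -1.1264
z(H) = z(FA) + d' = -1.1264 + 2.88 = 1.7536
hit rate = Φ(1.7536) = 0.9603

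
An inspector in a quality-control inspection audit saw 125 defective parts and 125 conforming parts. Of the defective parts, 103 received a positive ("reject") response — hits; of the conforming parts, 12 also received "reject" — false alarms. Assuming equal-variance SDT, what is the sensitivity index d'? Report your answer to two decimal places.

H = 103/125 = 0.8240
FA = 12/125 = 0.0960
z(H) = 0.9307
z(FA) = -1.3047
d' = z(H) − z(FA) = 0.9307 − (-1.3047) = 2.2354

d' = 2.24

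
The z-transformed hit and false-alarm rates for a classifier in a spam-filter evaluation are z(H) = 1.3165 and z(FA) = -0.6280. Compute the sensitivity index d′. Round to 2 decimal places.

d′ = 1.94

d' = z(H) − z(FA) = 1.3165 − (-0.6280) = 1.9445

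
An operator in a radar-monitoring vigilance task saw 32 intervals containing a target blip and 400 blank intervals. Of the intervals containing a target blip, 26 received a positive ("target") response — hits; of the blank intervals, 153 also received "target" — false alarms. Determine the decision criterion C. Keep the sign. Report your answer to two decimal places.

H = 26/32 = 0.8125
FA = 153/400 = 0.3825
z(H) = 0.887
z(FA) = -0.299
c = −½·[z(H) + z(FA)] = −0.5 × (0.887 + (-0.299)) = -0.294

C = -0.29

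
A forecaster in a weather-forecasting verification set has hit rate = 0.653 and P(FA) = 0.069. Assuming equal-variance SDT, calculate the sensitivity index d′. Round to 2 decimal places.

Φ⁻¹(0.653) = 0.393, Φ⁻¹(0.069) = -1.483
d' = z(H) − z(FA) = 0.393 − (-1.483) = 1.876

d′ = 1.88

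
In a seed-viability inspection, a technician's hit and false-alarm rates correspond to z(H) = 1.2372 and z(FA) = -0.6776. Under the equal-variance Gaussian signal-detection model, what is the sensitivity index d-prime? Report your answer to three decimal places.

d-prime = 1.915

d' = z(H) − z(FA) = 1.2372 − (-0.6776) = 1.9148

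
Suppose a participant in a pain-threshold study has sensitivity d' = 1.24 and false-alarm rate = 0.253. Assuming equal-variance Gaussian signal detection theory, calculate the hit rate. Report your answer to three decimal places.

hit rate = 0.717

z(false-alarm rate) = z(0.253) = -0.6651
z(H) = z(FA) + d' = -0.6651 + 1.24 = 0.5749
hit rate = Φ(0.5749) = 0.7173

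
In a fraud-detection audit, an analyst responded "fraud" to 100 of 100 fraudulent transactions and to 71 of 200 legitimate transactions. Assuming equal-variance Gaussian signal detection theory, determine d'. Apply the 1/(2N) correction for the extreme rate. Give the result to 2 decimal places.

d' = 2.95

The hit rate is 100/100 = 1, so apply the 1/(2N) correction: H → 1 − 1/(2·100) = 0.99500.
z(H) = z(0.99500) = 2.576
z(FA) = z(0.35500) = -0.372
d' = 2.576 − (-0.372) = 2.948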